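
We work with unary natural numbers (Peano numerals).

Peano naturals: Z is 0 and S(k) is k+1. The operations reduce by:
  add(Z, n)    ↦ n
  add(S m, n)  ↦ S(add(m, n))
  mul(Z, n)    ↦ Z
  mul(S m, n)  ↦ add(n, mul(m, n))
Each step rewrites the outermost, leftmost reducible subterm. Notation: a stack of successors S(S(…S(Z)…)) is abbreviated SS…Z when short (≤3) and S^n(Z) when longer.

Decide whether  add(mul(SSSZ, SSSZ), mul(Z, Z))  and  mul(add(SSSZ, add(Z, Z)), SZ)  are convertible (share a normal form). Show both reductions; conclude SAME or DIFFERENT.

Term A:
  start: add(mul(SSSZ, SSSZ), mul(Z, Z))
  step 1: add(add(SSSZ, mul(SSZ, SSSZ)), mul(Z, Z))
  step 2: add(S(add(SSZ, mul(SSZ, SSSZ))), mul(Z, Z))
  step 3: S(add(add(SSZ, mul(SSZ, SSSZ)), mul(Z, Z)))
  step 4: S(add(S(add(SZ, mul(SSZ, SSSZ))), mul(Z, Z)))
  step 5: S(S(add(add(SZ, mul(SSZ, SSSZ)), mul(Z, Z))))
  step 6: S(S(add(S(add(Z, mul(SSZ, SSSZ))), mul(Z, Z))))
  step 7: S(S(S(add(add(Z, mul(SSZ, SSSZ)), mul(Z, Z)))))
  step 8: S(S(S(add(mul(SSZ, SSSZ), mul(Z, Z)))))
  step 9: S(S(S(add(add(SSSZ, mul(SZ, SSSZ)), mul(Z, Z)))))
  step 10: S(S(S(add(S(add(SSZ, mul(SZ, SSSZ))), mul(Z, Z)))))
  step 11: S(S(S(S(add(add(SSZ, mul(SZ, SSSZ)), mul(Z, Z))))))
  step 12: S(S(S(S(add(S(add(SZ, mul(SZ, SSSZ))), mul(Z, Z))))))
  step 13: S(S(S(S(S(add(add(SZ, mul(SZ, SSSZ)), mul(Z, Z)))))))
  step 14: S(S(S(S(S(add(S(add(Z, mul(SZ, SSSZ))), mul(Z, Z)))))))
  step 15: S(S(S(S(S(S(add(add(Z, mul(SZ, SSSZ)), mul(Z, Z))))))))
  step 16: S(S(S(S(S(S(add(mul(SZ, SSSZ), mul(Z, Z))))))))
  step 17: S(S(S(S(S(S(add(add(SSSZ, mul(Z, SSSZ)), mul(Z, Z))))))))
  step 18: S(S(S(S(S(S(add(S(add(SSZ, mul(Z, SSSZ))), mul(Z, Z))))))))
  step 19: S(S(S(S(S(S(S(add(add(SSZ, mul(Z, SSSZ)), mul(Z, Z)))))))))
  step 20: S(S(S(S(S(S(S(add(S(add(SZ, mul(Z, SSSZ))), mul(Z, Z)))))))))
  step 21: S(S(S(S(S(S(S(S(add(add(SZ, mul(Z, SSSZ)), mul(Z, Z))))))))))
  step 22: S(S(S(S(S(S(S(S(add(S(add(Z, mul(Z, SSSZ))), mul(Z, Z))))))))))
  step 23: S(S(S(S(S(S(S(S(S(add(add(Z, mul(Z, SSSZ)), mul(Z, Z)))))))))))
  step 24: S(S(S(S(S(S(S(S(S(add(mul(Z, SSSZ), mul(Z, Z)))))))))))
  step 25: S(S(S(S(S(S(S(S(S(add(Z, mul(Z, Z)))))))))))
  step 26: S(S(S(S(S(S(S(S(S(mul(Z, Z))))))))))
  step 27: S^9(Z)

Term B:
  start: mul(add(SSSZ, add(Z, Z)), SZ)
  step 1: mul(S(add(SSZ, add(Z, Z))), SZ)
  step 2: add(SZ, mul(add(SSZ, add(Z, Z)), SZ))
  step 3: S(add(Z, mul(add(SSZ, add(Z, Z)), SZ)))
  step 4: S(mul(add(SSZ, add(Z, Z)), SZ))
  step 5: S(mul(S(add(SZ, add(Z, Z))), SZ))
  step 6: S(add(SZ, mul(add(SZ, add(Z, Z)), SZ)))
  step 7: S(S(add(Z, mul(add(SZ, add(Z, Z)), SZ))))
  step 8: S(S(mul(add(SZ, add(Z, Z)), SZ)))
  step 9: S(S(mul(S(add(Z, add(Z, Z))), SZ)))
  step 10: S(S(add(SZ, mul(add(Z, add(Z, Z)), SZ))))
  step 11: S(S(S(add(Z, mul(add(Z, add(Z, Z)), SZ)))))
  step 12: S(S(S(mul(add(Z, add(Z, Z)), SZ))))
  step 13: S(S(S(mul(add(Z, Z), SZ))))
  step 14: S(S(S(mul(Z, SZ))))
  step 15: SSSZ

Answer: DIFFERENT — A ⇓ S^9(Z), B ⇓ SSSZ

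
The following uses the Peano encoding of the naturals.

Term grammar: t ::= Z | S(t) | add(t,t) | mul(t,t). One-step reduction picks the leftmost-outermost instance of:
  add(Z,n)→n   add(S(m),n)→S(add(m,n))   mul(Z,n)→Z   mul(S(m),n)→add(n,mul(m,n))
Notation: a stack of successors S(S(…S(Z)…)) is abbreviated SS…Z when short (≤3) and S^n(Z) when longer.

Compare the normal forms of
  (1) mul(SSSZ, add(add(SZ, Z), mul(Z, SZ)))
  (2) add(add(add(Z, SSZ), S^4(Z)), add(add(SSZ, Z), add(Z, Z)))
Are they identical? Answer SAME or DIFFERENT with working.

Answer: DIFFERENT — A ⇓ SSSZ, B ⇓ S^8(Z)

Working:
Term A:
  start: mul(SSSZ, add(add(SZ, Z), mul(Z, SZ)))
  [1] add(add(add(SZ, Z), mul(Z, SZ)), mul(SSZ, add(add(SZ, Z), mul(Z, SZ))))
  [2] add(add(S(add(Z, Z)), mul(Z, SZ)), mul(SSZ, add(add(SZ, Z), mul(Z, SZ))))
  [3] add(S(add(add(Z, Z), mul(Z, SZ))), mul(SSZ, add(add(SZ, Z), mul(Z, SZ))))
  [4] S(add(add(add(Z, Z), mul(Z, SZ)), mul(SSZ, add(add(SZ, Z), mul(Z, SZ)))))
  [5] S(add(add(Z, mul(Z, SZ)), mul(SSZ, add(add(SZ, Z), mul(Z, SZ)))))
  [6] S(add(mul(Z, SZ), mul(SSZ, add(add(SZ, Z), mul(Z, SZ)))))
  [7] S(add(Z, mul(SSZ, add(add(SZ, Z), mul(Z, SZ)))))
  [8] S(mul(SSZ, add(add(SZ, Z), mul(Z, SZ))))
  [9] S(add(add(add(SZ, Z), mul(Z, SZ)), mul(SZ, add(add(SZ, Z), mul(Z, SZ)))))
  [10] S(add(add(S(add(Z, Z)), mul(Z, SZ)), mul(SZ, add(add(SZ, Z), mul(Z, SZ)))))
  [11] S(add(S(add(add(Z, Z), mul(Z, SZ))), mul(SZ, add(add(SZ, Z), mul(Z, SZ)))))
  [12] S(S(add(add(add(Z, Z), mul(Z, SZ)), mul(SZ, add(add(SZ, Z), mul(Z, SZ))))))
  [13] S(S(add(add(Z, mul(Z, SZ)), mul(SZ, add(add(SZ, Z), mul(Z, SZ))))))
  [14] S(S(add(mul(Z, SZ), mul(SZ, add(add(SZ, Z), mul(Z, SZ))))))
  [15] S(S(add(Z, mul(SZ, add(add(SZ, Z), mul(Z, SZ))))))
  [16] S(S(mul(SZ, add(add(SZ, Z), mul(Z, SZ)))))
  [17] S(S(add(add(add(SZ, Z), mul(Z, SZ)), mul(Z, add(add(SZ, Z), mul(Z, SZ))))))
  [18] S(S(add(add(S(add(Z, Z)), mul(Z, SZ)), mul(Z, add(add(SZ, Z), mul(Z, SZ))))))
  [19] S(S(add(S(add(add(Z, Z), mul(Z, SZ))), mul(Z, add(add(SZ, Z), mul(Z, SZ))))))
  [20] S(S(S(add(add(add(Z, Z), mul(Z, SZ)), mul(Z, add(add(SZ, Z), mul(Z, SZ)))))))
  [21] S(S(S(add(add(Z, mul(Z, SZ)), mul(Z, add(add(SZ, Z), mul(Z, SZ)))))))
  [22] S(S(S(add(mul(Z, SZ), mul(Z, add(add(SZ, Z), mul(Z, SZ)))))))
  [23] S(S(S(add(Z, mul(Z, add(add(SZ, Z), mul(Z, SZ)))))))
  [24] S(S(S(mul(Z, add(add(SZ, Z), mul(Z, SZ))))))
  [25] SSSZ

Term B:
  start: add(add(add(Z, SSZ), S^4(Z)), add(add(SSZ, Z), add(Z, Z)))
  [1] add(add(SSZ, S^4(Z)), add(add(SSZ, Z), add(Z, Z)))
  [2] add(S(add(SZ, S^4(Z))), add(add(SSZ, Z), add(Z, Z)))
  [3] S(add(add(SZ, S^4(Z)), add(add(SSZ, Z), add(Z, Z))))
  [4] S(add(S(add(Z, S^4(Z))), add(add(SSZ, Z), add(Z, Z))))
  [5] S(S(add(add(Z, S^4(Z)), add(add(SSZ, Z), add(Z, Z)))))
  [6] S(S(add(S^4(Z), add(add(SSZ, Z), add(Z, Z)))))
  [7] S(S(S(add(SSSZ, add(add(SSZ, Z), add(Z, Z))))))
  [8] S(S(S(S(add(SSZ, add(add(SSZ, Z), add(Z, Z)))))))
  [9] S(S(S(S(S(add(SZ, add(add(SSZ, Z), add(Z, Z))))))))
  [10] S(S(S(S(S(S(add(Z, add(add(SSZ, Z), add(Z, Z)))))))))
  [11] S(S(S(S(S(S(add(add(SSZ, Z), add(Z, Z))))))))
  [12] S(S(S(S(S(S(add(S(add(SZ, Z)), add(Z, Z))))))))
  [13] S(S(S(S(S(S(S(add(add(SZ, Z), add(Z, Z)))))))))
  [14] S(S(S(S(S(S(S(add(S(add(Z, Z)), add(Z, Z)))))))))
  [15] S(S(S(S(S(S(S(S(add(add(Z, Z), add(Z, Z))))))))))
  [16] S(S(S(S(S(S(S(S(add(Z, add(Z, Z))))))))))
  [17] S(S(S(S(S(S(S(S(add(Z, Z)))))))))
  [18] S^8(Z)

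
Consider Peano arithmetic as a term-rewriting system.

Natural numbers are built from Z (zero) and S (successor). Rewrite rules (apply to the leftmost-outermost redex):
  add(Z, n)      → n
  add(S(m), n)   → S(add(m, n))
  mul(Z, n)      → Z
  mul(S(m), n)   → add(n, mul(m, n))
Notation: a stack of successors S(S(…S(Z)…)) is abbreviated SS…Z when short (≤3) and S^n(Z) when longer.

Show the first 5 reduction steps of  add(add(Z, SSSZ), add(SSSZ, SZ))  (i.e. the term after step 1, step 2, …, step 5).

Answer: after 5 steps: S(S(S(add(SSSZ, SZ))))

Derivation:
  start: add(add(Z, SSSZ), add(SSSZ, SZ))
  [1] add(SSSZ, add(SSSZ, SZ))
  [2] S(add(SSZ, add(SSSZ, SZ)))
  [3] S(S(add(SZ, add(SSSZ, SZ))))
  [4] S(S(S(add(Z, add(SSSZ, SZ)))))
  [5] S(S(S(add(SSSZ, SZ))))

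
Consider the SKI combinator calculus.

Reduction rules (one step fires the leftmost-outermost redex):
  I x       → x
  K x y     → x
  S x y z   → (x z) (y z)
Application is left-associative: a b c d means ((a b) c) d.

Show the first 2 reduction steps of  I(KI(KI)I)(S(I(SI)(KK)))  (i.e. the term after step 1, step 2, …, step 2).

  start: I(KI(KI)I)(S(I(SI)(KK)))
  step 1: KI(KI)I(S(I(SI)(KK)))
  step 2: II(S(I(SI)(KK)))

Answer: after 2 steps: II(S(I(SI)(KK)))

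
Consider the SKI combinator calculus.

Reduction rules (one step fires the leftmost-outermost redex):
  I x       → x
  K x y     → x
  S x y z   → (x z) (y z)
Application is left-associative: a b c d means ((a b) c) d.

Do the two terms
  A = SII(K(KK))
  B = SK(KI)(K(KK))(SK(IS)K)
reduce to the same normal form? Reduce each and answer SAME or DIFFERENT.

Answer: SAME — A ⇓ KK, B ⇓ KK

Reduction:
Term A:
  start: SII(K(KK))
  →1  I(K(KK))(I(K(KK)))
  →2  K(KK)(I(K(KK)))
  →3  KK

Term B:
  start: SK(KI)(K(KK))(SK(IS)K)
  →1  K(K(KK))(KI(K(KK)))(SK(IS)K)
  →2  K(KK)(SK(IS)K)
  →3  KK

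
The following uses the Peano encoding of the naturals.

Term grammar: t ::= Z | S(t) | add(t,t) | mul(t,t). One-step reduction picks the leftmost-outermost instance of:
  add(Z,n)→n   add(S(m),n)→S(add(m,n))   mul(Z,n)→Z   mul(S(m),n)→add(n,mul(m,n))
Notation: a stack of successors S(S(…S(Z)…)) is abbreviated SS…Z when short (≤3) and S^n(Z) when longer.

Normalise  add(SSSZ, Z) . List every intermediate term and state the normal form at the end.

  start: add(SSSZ, Z)
  step 1: S(add(SSZ, Z))
  step 2: S(S(add(SZ, Z)))
  step 3: S(S(S(add(Z, Z))))
  step 4: SSSZ

Answer: normal form = SSSZ  (in 4 steps)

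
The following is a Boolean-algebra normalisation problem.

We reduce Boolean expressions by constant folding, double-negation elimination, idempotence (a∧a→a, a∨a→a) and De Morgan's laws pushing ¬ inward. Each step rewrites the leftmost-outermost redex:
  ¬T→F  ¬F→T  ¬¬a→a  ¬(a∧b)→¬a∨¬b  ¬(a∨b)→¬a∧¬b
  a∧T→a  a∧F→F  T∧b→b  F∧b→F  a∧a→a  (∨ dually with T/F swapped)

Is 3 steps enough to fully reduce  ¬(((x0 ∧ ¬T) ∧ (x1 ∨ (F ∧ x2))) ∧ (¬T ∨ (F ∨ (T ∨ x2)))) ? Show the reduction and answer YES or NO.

Answer: NO — after 3 steps the term is ((¬x0 ∨ ¬¬T) ∨ ¬(x1 ∨ (F ∧ x2))) ∨ ¬(¬T ∨ (F ∨ (T ∨ x2))), not yet normal

Reduction:
  start: ¬(((x0 ∧ ¬T) ∧ (x1 ∨ (F ∧ x2))) ∧ (¬T ∨ (F ∨ (T ∨ x2))))
  [1] ¬((x0 ∧ ¬T) ∧ (x1 ∨ (F ∧ x2))) ∨ ¬(¬T ∨ (F ∨ (T ∨ x2)))
  [2] (¬(x0 ∧ ¬T) ∨ ¬(x1 ∨ (F ∧ x2))) ∨ ¬(¬T ∨ (F ∨ (T ∨ x2)))
  [3] ((¬x0 ∨ ¬¬T) ∨ ¬(x1 ∨ (F ∧ x2))) ∨ ¬(¬T ∨ (F ∨ (T ∨ x2)))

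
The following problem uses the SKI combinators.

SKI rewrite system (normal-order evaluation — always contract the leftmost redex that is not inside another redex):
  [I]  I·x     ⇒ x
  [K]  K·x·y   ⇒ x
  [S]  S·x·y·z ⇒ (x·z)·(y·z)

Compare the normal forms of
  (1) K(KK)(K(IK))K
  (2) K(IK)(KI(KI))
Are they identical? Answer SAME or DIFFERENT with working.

Term A:
  start: K(KK)(K(IK))K
  [1] KKK
  [2] K

Term B:
  start: K(IK)(KI(KI))
  [1] IK
  [2] K

Answer: SAME — A ⇓ K, B ⇓ K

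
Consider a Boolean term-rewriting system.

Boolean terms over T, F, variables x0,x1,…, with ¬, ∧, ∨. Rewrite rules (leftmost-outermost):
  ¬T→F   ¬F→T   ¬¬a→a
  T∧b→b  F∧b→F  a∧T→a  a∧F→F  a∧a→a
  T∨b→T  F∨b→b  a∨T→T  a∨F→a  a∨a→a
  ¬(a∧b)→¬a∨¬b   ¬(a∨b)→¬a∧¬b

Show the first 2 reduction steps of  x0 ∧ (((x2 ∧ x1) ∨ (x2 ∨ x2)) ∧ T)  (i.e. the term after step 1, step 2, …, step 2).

Answer: after 2 steps: x0 ∧ ((x2 ∧ x1) ∨ x2)

Derivation:
  start: x0 ∧ (((x2 ∧ x1) ∨ (x2 ∨ x2)) ∧ T)
  step 1: x0 ∧ ((x2 ∧ x1) ∨ (x2 ∨ x2))
  step 2: x0 ∧ ((x2 ∧ x1) ∨ x2)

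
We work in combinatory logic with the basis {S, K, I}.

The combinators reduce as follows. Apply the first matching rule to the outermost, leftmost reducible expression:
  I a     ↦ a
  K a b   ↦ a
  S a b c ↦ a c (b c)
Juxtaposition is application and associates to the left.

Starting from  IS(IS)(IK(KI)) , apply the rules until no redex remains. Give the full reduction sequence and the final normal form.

  start: IS(IS)(IK(KI))
  [1] S(IS)(IK(KI))
  [2] SS(IK(KI))
  [3] SS(K(KI))

Answer: normal form = SS(K(KI))  (in 3 steps)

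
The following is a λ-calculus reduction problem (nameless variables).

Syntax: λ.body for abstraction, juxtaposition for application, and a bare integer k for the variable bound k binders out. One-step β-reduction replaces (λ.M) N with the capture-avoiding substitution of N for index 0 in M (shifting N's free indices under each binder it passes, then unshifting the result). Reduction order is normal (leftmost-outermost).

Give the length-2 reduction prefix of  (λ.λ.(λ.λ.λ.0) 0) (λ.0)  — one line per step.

Answer: after 2 steps: λ.λ.λ.0

Reduction:
  start: (λ.λ.(λ.λ.λ.0) 0) (λ.0)
  step 1: λ.(λ.λ.λ.0) 0
  step 2: λ.λ.λ.0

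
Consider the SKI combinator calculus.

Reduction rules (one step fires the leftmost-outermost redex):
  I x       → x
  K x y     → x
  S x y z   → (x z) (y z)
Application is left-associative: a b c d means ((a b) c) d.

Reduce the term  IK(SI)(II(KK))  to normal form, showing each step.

Answer: normal form = SI  (in 2 steps)

Working:
  start: IK(SI)(II(KK))
  step 1: K(SI)(II(KK))
  step 2: SI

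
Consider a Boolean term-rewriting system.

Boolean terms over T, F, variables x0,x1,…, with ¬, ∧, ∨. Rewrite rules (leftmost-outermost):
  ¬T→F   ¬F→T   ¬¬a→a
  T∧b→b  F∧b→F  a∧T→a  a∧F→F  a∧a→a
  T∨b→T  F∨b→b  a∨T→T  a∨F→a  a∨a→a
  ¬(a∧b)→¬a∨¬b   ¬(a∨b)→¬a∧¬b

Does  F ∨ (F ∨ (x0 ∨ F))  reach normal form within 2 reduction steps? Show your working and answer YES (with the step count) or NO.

  start: F ∨ (F ∨ (x0 ∨ F))
  →1  F ∨ (x0 ∨ F)
  →2  x0 ∨ F

Answer: NO — after 2 steps the term is x0 ∨ F, not yet normal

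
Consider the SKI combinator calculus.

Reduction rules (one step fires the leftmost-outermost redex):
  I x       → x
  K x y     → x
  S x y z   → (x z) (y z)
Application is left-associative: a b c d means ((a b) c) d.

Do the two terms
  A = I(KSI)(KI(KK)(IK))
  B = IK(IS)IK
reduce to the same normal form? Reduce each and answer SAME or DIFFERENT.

Answer: SAME — A ⇓ SK, B ⇓ SK

Derivation:
Term A:
  start: I(KSI)(KI(KK)(IK))
  →1  KSI(KI(KK)(IK))
  →2  S(KI(KK)(IK))
  →3  S(I(IK))
  →4  S(IK)
  →5  SK

Term B:
  start: IK(IS)IK
  →1  K(IS)IK
  →2  ISK
  →3  SK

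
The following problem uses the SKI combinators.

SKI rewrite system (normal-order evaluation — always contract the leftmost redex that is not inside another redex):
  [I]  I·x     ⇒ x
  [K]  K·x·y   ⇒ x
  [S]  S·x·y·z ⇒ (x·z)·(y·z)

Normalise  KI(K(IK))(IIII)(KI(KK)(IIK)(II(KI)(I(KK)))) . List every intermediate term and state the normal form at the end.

  start: KI(K(IK))(IIII)(KI(KK)(IIK)(II(KI)(I(KK))))
  step 1: I(IIII)(KI(KK)(IIK)(II(KI)(I(KK))))
  step 2: IIII(KI(KK)(IIK)(II(KI)(I(KK))))
  step 3: III(KI(KK)(IIK)(II(KI)(I(KK))))
  step 4: II(KI(KK)(IIK)(II(KI)(I(KK))))
  step 5: I(KI(KK)(IIK)(II(KI)(I(KK))))
  step 6: KI(KK)(IIK)(II(KI)(I(KK)))
  step 7: I(IIK)(II(KI)(I(KK)))
  step 8: IIK(II(KI)(I(KK)))
  step 9: IK(II(KI)(I(KK)))
  step 10: K(II(KI)(I(KK)))
  step 11: K(I(KI)(I(KK)))
  step 12: K(KI(I(KK)))
  step 13: KI

Answer: normal form = KI  (in 13 steps)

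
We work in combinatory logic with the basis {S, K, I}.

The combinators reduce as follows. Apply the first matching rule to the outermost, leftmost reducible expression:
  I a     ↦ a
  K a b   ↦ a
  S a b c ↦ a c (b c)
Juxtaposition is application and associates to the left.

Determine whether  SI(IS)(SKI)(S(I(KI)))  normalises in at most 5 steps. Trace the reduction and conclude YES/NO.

  start: SI(IS)(SKI)(S(I(KI)))
  →1  I(SKI)(IS(SKI))(S(I(KI)))
  →2  SKI(IS(SKI))(S(I(KI)))
  →3  K(IS(SKI))(I(IS(SKI)))(S(I(KI)))
  →4  IS(SKI)(S(I(KI)))
  →5  S(SKI)(S(I(KI)))

Answer: NO — after 5 steps the term is S(SKI)(S(I(KI))), not yet normal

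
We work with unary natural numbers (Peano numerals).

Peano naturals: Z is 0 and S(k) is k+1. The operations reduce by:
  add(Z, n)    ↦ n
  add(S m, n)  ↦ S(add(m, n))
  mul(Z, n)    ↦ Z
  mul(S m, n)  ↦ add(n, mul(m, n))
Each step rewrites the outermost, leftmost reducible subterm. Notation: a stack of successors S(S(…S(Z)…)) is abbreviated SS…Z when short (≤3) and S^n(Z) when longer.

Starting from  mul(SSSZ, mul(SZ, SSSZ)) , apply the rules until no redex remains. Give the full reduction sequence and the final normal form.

Answer: normal form = S^9(Z)  (in 34 steps)

Working:
  start: mul(SSSZ, mul(SZ, SSSZ))
  [1] add(mul(SZ, SSSZ), mul(SSZ, mul(SZ, SSSZ)))
  [2] add(add(SSSZ, mul(Z, SSSZ)), mul(SSZ, mul(SZ, SSSZ)))
  [3] add(S(add(SSZ, mul(Z, SSSZ))), mul(SSZ, mul(SZ, SSSZ)))
  [4] S(add(add(SSZ, mul(Z, SSSZ)), mul(SSZ, mul(SZ, SSSZ))))
  [5] S(add(S(add(SZ, mul(Z, SSSZ))), mul(SSZ, mul(SZ, SSSZ))))
  [6] S(S(add(add(SZ, mul(Z, SSSZ)), mul(SSZ, mul(SZ, SSSZ)))))
  [7] S(S(add(S(add(Z, mul(Z, SSSZ))), mul(SSZ, mul(SZ, SSSZ)))))
  [8] S(S(S(add(add(Z, mul(Z, SSSZ)), mul(SSZ, mul(SZ, SSSZ))))))
  [9] S(S(S(add(mul(Z, SSSZ), mul(SSZ, mul(SZ, SSSZ))))))
  [10] S(S(S(add(Z, mul(SSZ, mul(SZ, SSSZ))))))
  [11] S(S(S(mul(SSZ, mul(SZ, SSSZ)))))
  [12] S(S(S(add(mul(SZ, SSSZ), mul(SZ, mul(SZ, SSSZ))))))
  [13] S(S(S(add(add(SSSZ, mul(Z, SSSZ)), mul(SZ, mul(SZ, SSSZ))))))
  [14] S(S(S(add(S(add(SSZ, mul(Z, SSSZ))), mul(SZ, mul(SZ, SSSZ))))))
  [15] S(S(S(S(add(add(SSZ, mul(Z, SSSZ)), mul(SZ, mul(SZ, SSSZ)))))))
  [16] S(S(S(S(add(S(add(SZ, mul(Z, SSSZ))), mul(SZ, mul(SZ, SSSZ)))))))
  [17] S(S(S(S(S(add(add(SZ, mul(Z, SSSZ)), mul(SZ, mul(SZ, SSSZ))))))))
  [18] S(S(S(S(S(add(S(add(Z, mul(Z, SSSZ))), mul(SZ, mul(SZ, SSSZ))))))))
  [19] S(S(S(S(S(S(add(add(Z, mul(Z, SSSZ)), mul(SZ, mul(SZ, SSSZ)))))))))
  [20] S(S(S(S(S(S(add(mul(Z, SSSZ), mul(SZ, mul(SZ, SSSZ)))))))))
  [21] S(S(S(S(S(S(add(Z, mul(SZ, mul(SZ, SSSZ)))))))))
  [22] S(S(S(S(S(S(mul(SZ, mul(SZ, SSSZ))))))))
  [23] S(S(S(S(S(S(add(mul(SZ, SSSZ), mul(Z, mul(SZ, SSSZ)))))))))
  [24] S(S(S(S(S(S(add(add(SSSZ, mul(Z, SSSZ)), mul(Z, mul(SZ, SSSZ)))))))))
  [25] S(S(S(S(S(S(add(S(add(SSZ, mul(Z, SSSZ))), mul(Z, mul(SZ, SSSZ)))))))))
  [26] S(S(S(S(S(S(S(add(add(SSZ, mul(Z, SSSZ)), mul(Z, mul(SZ, SSSZ))))))))))
  [27] S(S(S(S(S(S(S(add(S(add(SZ, mul(Z, SSSZ))), mul(Z, mul(SZ, SSSZ))))))))))
  [28] S(S(S(S(S(S(S(S(add(add(SZ, mul(Z, SSSZ)), mul(Z, mul(SZ, SSSZ)))))))))))
  [29] S(S(S(S(S(S(S(S(add(S(add(Z, mul(Z, SSSZ))), mul(Z, mul(SZ, SSSZ)))))))))))
  [30] S(S(S(S(S(S(S(S(S(add(add(Z, mul(Z, SSSZ)), mul(Z, mul(SZ, SSSZ))))))))))))
  [31] S(S(S(S(S(S(S(S(S(add(mul(Z, SSSZ), mul(Z, mul(SZ, SSSZ))))))))))))
  [32] S(S(S(S(S(S(S(S(S(add(Z, mul(Z, mul(SZ, SSSZ))))))))))))
  [33] S(S(S(S(S(S(S(S(S(mul(Z, mul(SZ, SSSZ)))))))))))
  [34] S^9(Z)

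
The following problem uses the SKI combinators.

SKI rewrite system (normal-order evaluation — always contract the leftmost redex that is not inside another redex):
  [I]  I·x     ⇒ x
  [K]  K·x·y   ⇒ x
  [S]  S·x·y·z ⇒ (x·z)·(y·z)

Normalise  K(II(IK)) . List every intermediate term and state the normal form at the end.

  start: K(II(IK))
  →1  K(I(IK))
  →2  K(IK)
  →3  KK

Answer: normal form = KK  (in 3 steps)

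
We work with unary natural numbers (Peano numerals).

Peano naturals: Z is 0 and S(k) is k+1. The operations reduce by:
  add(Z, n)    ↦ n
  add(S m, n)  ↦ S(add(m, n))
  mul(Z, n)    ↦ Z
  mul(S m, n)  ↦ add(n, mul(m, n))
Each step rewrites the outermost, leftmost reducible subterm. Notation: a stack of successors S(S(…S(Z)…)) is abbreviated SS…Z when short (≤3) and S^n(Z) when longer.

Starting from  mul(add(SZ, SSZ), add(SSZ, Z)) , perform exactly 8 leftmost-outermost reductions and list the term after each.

  start: mul(add(SZ, SSZ), add(SSZ, Z))
  →1  mul(S(add(Z, SSZ)), add(SSZ, Z))
  →2  add(add(SSZ, Z), mul(add(Z, SSZ), add(SSZ, Z)))
  →3  add(S(add(SZ, Z)), mul(add(Z, SSZ), add(SSZ, Z)))
  →4  S(add(add(SZ, Z), mul(add(Z, SSZ), add(SSZ, Z))))
  →5  S(add(S(add(Z, Z)), mul(add(Z, SSZ), add(SSZ, Z))))
  →6  S(S(add(add(Z, Z), mul(add(Z, SSZ), add(SSZ, Z)))))
  →7  S(S(add(Z, mul(add(Z, SSZ), add(SSZ, Z)))))
  →8  S(S(mul(add(Z, SSZ), add(SSZ, Z))))

Answer: after 8 steps: S(S(mul(add(Z, SSZ), add(SSZ, Z))))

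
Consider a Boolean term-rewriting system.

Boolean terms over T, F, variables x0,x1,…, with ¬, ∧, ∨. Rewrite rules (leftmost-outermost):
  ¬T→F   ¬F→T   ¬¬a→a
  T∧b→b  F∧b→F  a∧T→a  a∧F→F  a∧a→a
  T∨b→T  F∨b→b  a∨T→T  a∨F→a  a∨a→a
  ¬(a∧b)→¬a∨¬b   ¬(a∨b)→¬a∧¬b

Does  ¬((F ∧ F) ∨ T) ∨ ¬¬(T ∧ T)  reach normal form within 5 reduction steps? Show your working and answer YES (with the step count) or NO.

  start: ¬((F ∧ F) ∨ T) ∨ ¬¬(T ∧ T)
  [1] (¬(F ∧ F) ∧ ¬T) ∨ ¬¬(T ∧ T)
  [2] ((¬F ∨ ¬F) ∧ ¬T) ∨ ¬¬(T ∧ T)
  [3] (¬F ∧ ¬T) ∨ ¬¬(T ∧ T)
  [4] (T ∧ ¬T) ∨ ¬¬(T ∧ T)
  [5] ¬T ∨ ¬¬(T ∧ T)

Answer: NO — after 5 steps the term is ¬T ∨ ¬¬(T ∧ T), not yet normal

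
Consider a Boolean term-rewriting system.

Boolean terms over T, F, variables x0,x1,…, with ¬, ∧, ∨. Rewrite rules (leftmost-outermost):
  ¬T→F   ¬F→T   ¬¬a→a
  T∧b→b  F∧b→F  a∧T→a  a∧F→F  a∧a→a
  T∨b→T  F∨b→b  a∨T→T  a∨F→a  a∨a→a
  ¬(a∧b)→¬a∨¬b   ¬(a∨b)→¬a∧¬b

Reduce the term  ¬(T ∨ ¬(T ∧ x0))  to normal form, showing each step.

Answer: normal form = F  (in 3 steps)

Derivation:
  start: ¬(T ∨ ¬(T ∧ x0))
  [1] ¬T ∧ ¬¬(T ∧ x0)
  [2] F ∧ ¬¬(T ∧ x0)
  [3] F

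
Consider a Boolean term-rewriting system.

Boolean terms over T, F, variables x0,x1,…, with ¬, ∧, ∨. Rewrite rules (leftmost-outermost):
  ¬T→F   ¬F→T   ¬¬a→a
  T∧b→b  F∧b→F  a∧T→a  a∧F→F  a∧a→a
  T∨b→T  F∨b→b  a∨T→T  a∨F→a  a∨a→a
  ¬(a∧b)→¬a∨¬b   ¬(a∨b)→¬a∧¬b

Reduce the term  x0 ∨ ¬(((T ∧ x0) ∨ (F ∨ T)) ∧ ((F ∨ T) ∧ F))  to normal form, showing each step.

Answer: normal form = T  (in 19 steps)

Reduction:
  start: x0 ∨ ¬(((T ∧ x0) ∨ (F ∨ T)) ∧ ((F ∨ T) ∧ F))
  →1  x0 ∨ (¬((T ∧ x0) ∨ (F ∨ T)) ∨ ¬((F ∨ T) ∧ F))
  →2  x0 ∨ ((¬(T ∧ x0) ∧ ¬(F ∨ T)) ∨ ¬((F ∨ T) ∧ F))
  →3  x0 ∨ (((¬T ∨ ¬x0) ∧ ¬(F ∨ T)) ∨ ¬((F ∨ T) ∧ F))
  →4  x0 ∨ (((F ∨ ¬x0) ∧ ¬(F ∨ T)) ∨ ¬((F ∨ T) ∧ F))
  →5  x0 ∨ ((¬x0 ∧ ¬(F ∨ T)) ∨ ¬((F ∨ T) ∧ F))
  →6  x0 ∨ ((¬x0 ∧ (¬F ∧ ¬T)) ∨ ¬((F ∨ T) ∧ F))
  →7  x0 ∨ ((¬x0 ∧ (T ∧ ¬T)) ∨ ¬((F ∨ T) ∧ F))
  →8  x0 ∨ ((¬x0 ∧ ¬T) ∨ ¬((F ∨ T) ∧ F))
  →9  x0 ∨ ((¬x0 ∧ F) ∨ ¬((F ∨ T) ∧ F))
  →10  x0 ∨ (F ∨ ¬((F ∨ T) ∧ F))
  →11  x0 ∨ ¬((F ∨ T) ∧ F)
  →12  x0 ∨ (¬(F ∨ T) ∨ ¬F)
  →13  x0 ∨ ((¬F ∧ ¬T) ∨ ¬F)
  →14  x0 ∨ ((T ∧ ¬T) ∨ ¬F)
  →15  x0 ∨ (¬T ∨ ¬F)
  →16  x0 ∨ (F ∨ ¬F)
  →17  x0 ∨ ¬F
  →18  x0 ∨ T
  →19  T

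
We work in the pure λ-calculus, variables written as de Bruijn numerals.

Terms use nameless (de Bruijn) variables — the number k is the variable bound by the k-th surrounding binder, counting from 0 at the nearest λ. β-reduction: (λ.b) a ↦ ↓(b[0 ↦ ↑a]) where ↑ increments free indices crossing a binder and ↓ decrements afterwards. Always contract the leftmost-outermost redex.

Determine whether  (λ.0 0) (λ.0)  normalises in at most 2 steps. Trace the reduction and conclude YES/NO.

Answer: YES — reaches normal form λ.0 in 2 ≤ 2 steps

Reduction:
  start: (λ.0 0) (λ.0)
  [1] (λ.0) (λ.0)
  [2] λ.0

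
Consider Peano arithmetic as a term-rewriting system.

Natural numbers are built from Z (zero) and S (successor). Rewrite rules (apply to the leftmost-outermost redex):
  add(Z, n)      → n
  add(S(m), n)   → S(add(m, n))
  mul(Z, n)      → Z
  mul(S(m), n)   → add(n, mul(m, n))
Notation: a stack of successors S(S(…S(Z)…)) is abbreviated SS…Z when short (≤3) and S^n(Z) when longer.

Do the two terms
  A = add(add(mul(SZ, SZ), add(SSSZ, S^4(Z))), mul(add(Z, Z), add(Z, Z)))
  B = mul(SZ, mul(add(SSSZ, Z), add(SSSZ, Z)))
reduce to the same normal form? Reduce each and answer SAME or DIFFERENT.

Term A:
  start: add(add(mul(SZ, SZ), add(SSSZ, S^4(Z))), mul(add(Z, Z), add(Z, Z)))
  →1  add(add(add(SZ, mul(Z, SZ)), add(SSSZ, S^4(Z))), mul(add(Z, Z), add(Z, Z)))
  →2  add(add(S(add(Z, mul(Z, SZ))), add(SSSZ, S^4(Z))), mul(add(Z, Z), add(Z, Z)))
  →3  add(S(add(add(Z, mul(Z, SZ)), add(SSSZ, S^4(Z)))), mul(add(Z, Z), add(Z, Z)))
  →4  S(add(add(add(Z, mul(Z, SZ)), add(SSSZ, S^4(Z))), mul(add(Z, Z), add(Z, Z))))
  →5  S(add(add(mul(Z, SZ), add(SSSZ, S^4(Z))), mul(add(Z, Z), add(Z, Z))))
  →6  S(add(add(Z, add(SSSZ, S^4(Z))), mul(add(Z, Z), add(Z, Z))))
  →7  S(add(add(SSSZ, S^4(Z)), mul(add(Z, Z), add(Z, Z))))
  →8  S(add(S(add(SSZ, S^4(Z))), mul(add(Z, Z), add(Z, Z))))
  →9  S(S(add(add(SSZ, S^4(Z)), mul(add(Z, Z), add(Z, Z)))))
  →10  S(S(add(S(add(SZ, S^4(Z))), mul(add(Z, Z), add(Z, Z)))))
  →11  S(S(S(add(add(SZ, S^4(Z)), mul(add(Z, Z), add(Z, Z))))))
  →12  S(S(S(add(S(add(Z, S^4(Z))), mul(add(Z, Z), add(Z, Z))))))
  →13  S(S(S(S(add(add(Z, S^4(Z)), mul(add(Z, Z), add(Z, Z)))))))
  →14  S(S(S(S(add(S^4(Z), mul(add(Z, Z), add(Z, Z)))))))
  →15  S(S(S(S(S(add(SSSZ, mul(add(Z, Z), add(Z, Z))))))))
  →16  S(S(S(S(S(S(add(SSZ, mul(add(Z, Z), add(Z, Z)))))))))
  →17  S(S(S(S(S(S(S(add(SZ, mul(add(Z, Z), add(Z, Z))))))))))
  →18  S(S(S(S(S(S(S(S(add(Z, mul(add(Z, Z), add(Z, Z)))))))))))
  →19  S(S(S(S(S(S(S(S(mul(add(Z, Z), add(Z, Z))))))))))
  →20  S(S(S(S(S(S(S(S(mul(Z, add(Z, Z))))))))))
  →21  S^8(Z)

Term B:
  start: mul(SZ, mul(add(SSSZ, Z), add(SSSZ, Z)))
  →1  add(mul(add(SSSZ, Z), add(SSSZ, Z)), mul(Z, mul(add(SSSZ, Z), add(SSSZ, Z))))
  →2  add(mul(S(add(SSZ, Z)), add(SSSZ, Z)), mul(Z, mul(add(SSSZ, Z), add(SSSZ, Z))))
  →3  add(add(add(SSSZ, Z), mul(add(SSZ, Z), add(SSSZ, Z))), mul(Z, mul(add(SSSZ, Z), add(SSSZ, Z))))
  →4  add(add(S(add(SSZ, Z)), mul(add(SSZ, Z), add(SSSZ, Z))), mul(Z, mul(add(SSSZ, Z), add(SSSZ, Z))))
  →5  add(S(add(add(SSZ, Z), mul(add(SSZ, Z), add(SSSZ, Z)))), mul(Z, mul(add(SSSZ, Z), add(SSSZ, Z))))
  →6  S(add(add(add(SSZ, Z), mul(add(SSZ, Z), add(SSSZ, Z))), mul(Z, mul(add(SSSZ, Z), add(SSSZ, Z)))))
  →7  S(add(add(S(add(SZ, Z)), mul(add(SSZ, Z), add(SSSZ, Z))), mul(Z, mul(add(SSSZ, Z), add(SSSZ, Z)))))
  →8  S(add(S(add(add(SZ, Z), mul(add(SSZ, Z), add(SSSZ, Z)))), mul(Z, mul(add(SSSZ, Z), add(SSSZ, Z)))))
  →9  S(S(add(add(add(SZ, Z), mul(add(SSZ, Z), add(SSSZ, Z))), mul(Z, mul(add(SSSZ, Z), add(SSSZ, Z))))))
  →10  S(S(add(add(S(add(Z, Z)), mul(add(SSZ, Z), add(SSSZ, Z))), mul(Z, mul(add(SSSZ, Z), add(SSSZ, Z))))))
  →11  S(S(add(S(add(add(Z, Z), mul(add(SSZ, Z), add(SSSZ, Z)))), mul(Z, mul(add(SSSZ, Z), add(SSSZ, Z))))))
  →12  S(S(S(add(add(add(Z, Z), mul(add(SSZ, Z), add(SSSZ, Z))), mul(Z, mul(add(SSSZ, Z), add(SSSZ, Z)))))))
  →13  S(S(S(add(add(Z, mul(add(SSZ, Z), add(SSSZ, Z))), mul(Z, mul(add(SSSZ, Z), add(SSSZ, Z)))))))
  →14  S(S(S(add(mul(add(SSZ, Z), add(SSSZ, Z)), mul(Z, mul(add(SSSZ, Z), add(SSSZ, Z)))))))
  →15  S(S(S(add(mul(S(add(SZ, Z)), add(SSSZ, Z)), mul(Z, mul(add(SSSZ, Z), add(SSSZ, Z)))))))
  →16  S(S(S(add(add(add(SSSZ, Z), mul(add(SZ, Z), add(SSSZ, Z))), mul(Z, mul(add(SSSZ, Z), add(SSSZ, Z)))))))
  →17  S(S(S(add(add(S(add(SSZ, Z)), mul(add(SZ, Z), add(SSSZ, Z))), mul(Z, mul(add(SSSZ, Z), add(SSSZ, Z)))))))
  →18  S(S(S(add(S(add(add(SSZ, Z), mul(add(SZ, Z), add(SSSZ, Z)))), mul(Z, mul(add(SSSZ, Z), add(SSSZ, Z)))))))
  →19  S(S(S(S(add(add(add(SSZ, Z), mul(add(SZ, Z), add(SSSZ, Z))), mul(Z, mul(add(SSSZ, Z), add(SSSZ, Z))))))))
  →20  S(S(S(S(add(add(S(add(SZ, Z)), mul(add(SZ, Z), add(SSSZ, Z))), mul(Z, mul(add(SSSZ, Z), add(SSSZ, Z))))))))
  →21  S(S(S(S(add(S(add(add(SZ, Z), mul(add(SZ, Z), add(SSSZ, Z)))), mul(Z, mul(add(SSSZ, Z), add(SSSZ, Z))))))))
  →22  S(S(S(S(S(add(add(add(SZ, Z), mul(add(SZ, Z), add(SSSZ, Z))), mul(Z, mul(add(SSSZ, Z), add(SSSZ, Z)))))))))
  →23  S(S(S(S(S(add(add(S(add(Z, Z)), mul(add(SZ, Z), add(SSSZ, Z))), mul(Z, mul(add(SSSZ, Z), add(SSSZ, Z)))))))))
  →24  S(S(S(S(S(add(S(add(add(Z, Z), mul(add(SZ, Z), add(SSSZ, Z)))), mul(Z, mul(add(SSSZ, Z), add(SSSZ, Z)))))))))
  →25  S(S(S(S(S(S(add(add(add(Z, Z), mul(add(SZ, Z), add(SSSZ, Z))), mul(Z, mul(add(SSSZ, Z), add(SSSZ, Z))))))))))
  →26  S(S(S(S(S(S(add(add(Z, mul(add(SZ, Z), add(SSSZ, Z))), mul(Z, mul(add(SSSZ, Z), add(SSSZ, Z))))))))))
  →27  S(S(S(S(S(S(add(mul(add(SZ, Z), add(SSSZ, Z)), mul(Z, mul(add(SSSZ, Z), add(SSSZ, Z))))))))))
  →28  S(S(S(S(S(S(add(mul(S(add(Z, Z)), add(SSSZ, Z)), mul(Z, mul(add(SSSZ, Z), add(SSSZ, Z))))))))))
  →29  S(S(S(S(S(S(add(add(add(SSSZ, Z), mul(add(Z, Z), add(SSSZ, Z))), mul(Z, mul(add(SSSZ, Z), add(SSSZ, Z))))))))))
  →30  S(S(S(S(S(S(add(add(S(add(SSZ, Z)), mul(add(Z, Z), add(SSSZ, Z))), mul(Z, mul(add(SSSZ, Z), add(SSSZ, Z))))))))))
  →31  S(S(S(S(S(S(add(S(add(add(SSZ, Z), mul(add(Z, Z), add(SSSZ, Z)))), mul(Z, mul(add(SSSZ, Z), add(SSSZ, Z))))))))))
  →32  S(S(S(S(S(S(S(add(add(add(SSZ, Z), mul(add(Z, Z), add(SSSZ, Z))), mul(Z, mul(add(SSSZ, Z), add(SSSZ, Z)))))))))))
  →33  S(S(S(S(S(S(S(add(add(S(add(SZ, Z)), mul(add(Z, Z), add(SSSZ, Z))), mul(Z, mul(add(SSSZ, Z), add(SSSZ, Z)))))))))))
  →34  S(S(S(S(S(S(S(add(S(add(add(SZ, Z), mul(add(Z, Z), add(SSSZ, Z)))), mul(Z, mul(add(SSSZ, Z), add(SSSZ, Z)))))))))))
  →35  S(S(S(S(S(S(S(S(add(add(add(SZ, Z), mul(add(Z, Z), add(SSSZ, Z))), mul(Z, mul(add(SSSZ, Z), add(SSSZ, Z))))))))))))
  →36  S(S(S(S(S(S(S(S(add(add(S(add(Z, Z)), mul(add(Z, Z), add(SSSZ, Z))), mul(Z, mul(add(SSSZ, Z), add(SSSZ, Z))))))))))))
  →37  S(S(S(S(S(S(S(S(add(S(add(add(Z, Z), mul(add(Z, Z), add(SSSZ, Z)))), mul(Z, mul(add(SSSZ, Z), add(SSSZ, Z))))))))))))
  →38  S(S(S(S(S(S(S(S(S(add(add(add(Z, Z), mul(add(Z, Z), add(SSSZ, Z))), mul(Z, mul(add(SSSZ, Z), add(SSSZ, Z)))))))))))))
  →39  S(S(S(S(S(S(S(S(S(add(add(Z, mul(add(Z, Z), add(SSSZ, Z))), mul(Z, mul(add(SSSZ, Z), add(SSSZ, Z)))))))))))))
  →40  S(S(S(S(S(S(S(S(S(add(mul(add(Z, Z), add(SSSZ, Z)), mul(Z, mul(add(SSSZ, Z), add(SSSZ, Z)))))))))))))
  →41  S(S(S(S(S(S(S(S(S(add(mul(Z, add(SSSZ, Z)), mul(Z, mul(add(SSSZ, Z), add(SSSZ, Z)))))))))))))
  →42  S(S(S(S(S(S(S(S(S(add(Z, mul(Z, mul(add(SSSZ, Z), add(SSSZ, Z)))))))))))))
  →43  S(S(S(S(S(S(S(S(S(mul(Z, mul(add(SSSZ, Z), add(SSSZ, Z))))))))))))
  →44  S^9(Z)

Answer: DIFFERENT — A ⇓ S^8(Z), B ⇓ S^9(Z)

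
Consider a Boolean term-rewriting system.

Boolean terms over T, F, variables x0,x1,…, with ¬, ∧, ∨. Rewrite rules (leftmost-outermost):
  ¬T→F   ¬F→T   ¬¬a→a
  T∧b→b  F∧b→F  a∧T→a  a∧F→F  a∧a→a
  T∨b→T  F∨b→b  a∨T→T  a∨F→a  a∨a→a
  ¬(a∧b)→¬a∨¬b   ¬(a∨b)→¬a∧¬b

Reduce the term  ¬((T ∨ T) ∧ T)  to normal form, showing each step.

Answer: normal form = F  (in 5 steps)

Derivation:
  start: ¬((T ∨ T) ∧ T)
  step 1: ¬(T ∨ T) ∨ ¬T
  step 2: (¬T ∧ ¬T) ∨ ¬T
  step 3: ¬T ∨ ¬T
  step 4: ¬T
  step 5: F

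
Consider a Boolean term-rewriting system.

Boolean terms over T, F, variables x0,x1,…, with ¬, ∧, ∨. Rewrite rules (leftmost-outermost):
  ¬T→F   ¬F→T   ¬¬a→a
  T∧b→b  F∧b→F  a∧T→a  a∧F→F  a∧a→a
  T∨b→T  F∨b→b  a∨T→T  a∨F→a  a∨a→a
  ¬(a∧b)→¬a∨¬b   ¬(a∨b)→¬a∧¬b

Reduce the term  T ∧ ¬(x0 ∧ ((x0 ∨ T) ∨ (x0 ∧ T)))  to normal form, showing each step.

Answer: normal form = ¬x0  (in 8 steps)

Reduction:
  start: T ∧ ¬(x0 ∧ ((x0 ∨ T) ∨ (x0 ∧ T)))
  step 1: ¬(x0 ∧ ((x0 ∨ T) ∨ (x0 ∧ T)))
  step 2: ¬x0 ∨ ¬((x0 ∨ T) ∨ (x0 ∧ T))
  step 3: ¬x0 ∨ (¬(x0 ∨ T) ∧ ¬(x0 ∧ T))
  step 4: ¬x0 ∨ ((¬x0 ∧ ¬T) ∧ ¬(x0 ∧ T))
  step 5: ¬x0 ∨ ((¬x0 ∧ F) ∧ ¬(x0 ∧ T))
  step 6: ¬x0 ∨ (F ∧ ¬(x0 ∧ T))
  step 7: ¬x0 ∨ F
  step 8: ¬x0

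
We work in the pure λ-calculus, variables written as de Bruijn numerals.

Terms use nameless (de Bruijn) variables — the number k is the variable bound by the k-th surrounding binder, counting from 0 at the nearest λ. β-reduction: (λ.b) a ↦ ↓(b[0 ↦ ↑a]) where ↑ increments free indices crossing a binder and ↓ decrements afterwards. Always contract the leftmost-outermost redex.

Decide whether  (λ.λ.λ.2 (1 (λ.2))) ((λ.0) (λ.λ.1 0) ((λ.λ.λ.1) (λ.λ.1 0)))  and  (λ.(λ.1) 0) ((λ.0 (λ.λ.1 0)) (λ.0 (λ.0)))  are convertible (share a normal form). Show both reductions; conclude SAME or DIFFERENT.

Term A:
  start: (λ.λ.λ.2 (1 (λ.2))) ((λ.0) (λ.λ.1 0) ((λ.λ.λ.1) (λ.λ.1 0)))
  →1  λ.λ.(λ.0) (λ.λ.1 0) ((λ.λ.λ.1) (λ.λ.1 0)) (1 (λ.2))
  →2  λ.λ.(λ.λ.1 0) ((λ.λ.λ.1) (λ.λ.1 0)) (1 (λ.2))
  →3  λ.λ.(λ.(λ.λ.λ.1) (λ.λ.1 0) 0) (1 (λ.2))
  →4  λ.λ.(λ.λ.λ.1) (λ.λ.1 0) (1 (λ.2))
  →5  λ.λ.(λ.λ.1) (1 (λ.2))
  →6  λ.λ.λ.2 (λ.3)

Term B:
  start: (λ.(λ.1) 0) ((λ.0 (λ.λ.1 0)) (λ.0 (λ.0)))
  →1  (λ.(λ.0 (λ.λ.1 0)) (λ.0 (λ.0))) ((λ.0 (λ.λ.1 0)) (λ.0 (λ.0)))
  →2  (λ.0 (λ.λ.1 0)) (λ.0 (λ.0))
  →3  (λ.0 (λ.0)) (λ.λ.1 0)
  →4  (λ.λ.1 0) (λ.0)
  →5  λ.(λ.0) 0
  →6  λ.0

Answer: DIFFERENT — A ⇓ λ.λ.λ.2 (λ.3), B ⇓ λ.0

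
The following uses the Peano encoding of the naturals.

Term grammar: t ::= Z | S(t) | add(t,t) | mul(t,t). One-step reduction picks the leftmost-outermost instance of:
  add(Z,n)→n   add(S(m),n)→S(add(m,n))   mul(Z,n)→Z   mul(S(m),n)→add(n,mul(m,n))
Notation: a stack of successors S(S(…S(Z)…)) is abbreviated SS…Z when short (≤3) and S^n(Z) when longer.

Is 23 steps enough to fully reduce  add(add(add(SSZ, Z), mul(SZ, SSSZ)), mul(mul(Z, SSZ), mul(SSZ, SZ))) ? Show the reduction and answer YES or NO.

Answer: YES — reaches normal form S^5(Z) in 20 ≤ 23 steps

Working:
  start: add(add(add(SSZ, Z), mul(SZ, SSSZ)), mul(mul(Z, SSZ), mul(SSZ, SZ)))
  →1  add(add(S(add(SZ, Z)), mul(SZ, SSSZ)), mul(mul(Z, SSZ), mul(SSZ, SZ)))
  →2  add(S(add(add(SZ, Z), mul(SZ, SSSZ))), mul(mul(Z, SSZ), mul(SSZ, SZ)))
  →3  S(add(add(add(SZ, Z), mul(SZ, SSSZ)), mul(mul(Z, SSZ), mul(SSZ, SZ))))
  →4  S(add(add(S(add(Z, Z)), mul(SZ, SSSZ)), mul(mul(Z, SSZ), mul(SSZ, SZ))))
  →5  S(add(S(add(add(Z, Z), mul(SZ, SSSZ))), mul(mul(Z, SSZ), mul(SSZ, SZ))))
  →6  S(S(add(add(add(Z, Z), mul(SZ, SSSZ)), mul(mul(Z, SSZ), mul(SSZ, SZ)))))
  →7  S(S(add(add(Z, mul(SZ, SSSZ)), mul(mul(Z, SSZ), mul(SSZ, SZ)))))
  →8  S(S(add(mul(SZ, SSSZ), mul(mul(Z, SSZ), mul(SSZ, SZ)))))
  →9  S(S(add(add(SSSZ, mul(Z, SSSZ)), mul(mul(Z, SSZ), mul(SSZ, SZ)))))
  →10  S(S(add(S(add(SSZ, mul(Z, SSSZ))), mul(mul(Z, SSZ), mul(SSZ, SZ)))))
  →11  S(S(S(add(add(SSZ, mul(Z, SSSZ)), mul(mul(Z, SSZ), mul(SSZ, SZ))))))
  →12  S(S(S(add(S(add(SZ, mul(Z, SSSZ))), mul(mul(Z, SSZ), mul(SSZ, SZ))))))
  →13  S(S(S(S(add(add(SZ, mul(Z, SSSZ)), mul(mul(Z, SSZ), mul(SSZ, SZ)))))))
  →14  S(S(S(S(add(S(add(Z, mul(Z, SSSZ))), mul(mul(Z, SSZ), mul(SSZ, SZ)))))))
  →15  S(S(S(S(S(add(add(Z, mul(Z, SSSZ)), mul(mul(Z, SSZ), mul(SSZ, SZ))))))))
  →16  S(S(S(S(S(add(mul(Z, SSSZ), mul(mul(Z, SSZ), mul(SSZ, SZ))))))))
  →17  S(S(S(S(S(add(Z, mul(mul(Z, SSZ), mul(SSZ, SZ))))))))
  →18  S(S(S(S(S(mul(mul(Z, SSZ), mul(SSZ, SZ)))))))
  →19  S(S(S(S(S(mul(Z, mul(SSZ, SZ)))))))
  →20  S^5(Z)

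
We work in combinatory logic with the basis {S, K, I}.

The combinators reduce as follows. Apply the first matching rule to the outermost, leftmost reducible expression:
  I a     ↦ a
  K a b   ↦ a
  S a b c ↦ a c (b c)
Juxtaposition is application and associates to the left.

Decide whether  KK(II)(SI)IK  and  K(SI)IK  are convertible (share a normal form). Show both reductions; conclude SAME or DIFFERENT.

Answer: SAME — A ⇓ SIK, B ⇓ SIK

Reduction:
Term A:
  start: KK(II)(SI)IK
  →1  K(SI)IK
  →2  SIK

Term B:
  start: K(SI)IK
  →1  SIK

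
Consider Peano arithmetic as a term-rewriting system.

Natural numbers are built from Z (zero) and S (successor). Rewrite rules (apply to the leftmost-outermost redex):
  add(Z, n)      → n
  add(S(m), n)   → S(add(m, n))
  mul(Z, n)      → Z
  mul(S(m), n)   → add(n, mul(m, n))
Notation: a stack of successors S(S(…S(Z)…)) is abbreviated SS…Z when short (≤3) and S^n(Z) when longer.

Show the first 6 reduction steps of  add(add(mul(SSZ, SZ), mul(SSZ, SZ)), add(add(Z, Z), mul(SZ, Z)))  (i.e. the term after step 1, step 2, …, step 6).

Answer: after 6 steps: S(add(add(add(SZ, mul(Z, SZ)), mul(SSZ, SZ)), add(add(Z, Z), mul(SZ, Z))))

Working:
  start: add(add(mul(SSZ, SZ), mul(SSZ, SZ)), add(add(Z, Z), mul(SZ, Z)))
  →1  add(add(add(SZ, mul(SZ, SZ)), mul(SSZ, SZ)), add(add(Z, Z), mul(SZ, Z)))
  →2  add(add(S(add(Z, mul(SZ, SZ))), mul(SSZ, SZ)), add(add(Z, Z), mul(SZ, Z)))
  →3  add(S(add(add(Z, mul(SZ, SZ)), mul(SSZ, SZ))), add(add(Z, Z), mul(SZ, Z)))
  →4  S(add(add(add(Z, mul(SZ, SZ)), mul(SSZ, SZ)), add(add(Z, Z), mul(SZ, Z))))
  →5  S(add(add(mul(SZ, SZ), mul(SSZ, SZ)), add(add(Z, Z), mul(SZ, Z))))
  →6  S(add(add(add(SZ, mul(Z, SZ)), mul(SSZ, SZ)), add(add(Z, Z), mul(SZ, Z))))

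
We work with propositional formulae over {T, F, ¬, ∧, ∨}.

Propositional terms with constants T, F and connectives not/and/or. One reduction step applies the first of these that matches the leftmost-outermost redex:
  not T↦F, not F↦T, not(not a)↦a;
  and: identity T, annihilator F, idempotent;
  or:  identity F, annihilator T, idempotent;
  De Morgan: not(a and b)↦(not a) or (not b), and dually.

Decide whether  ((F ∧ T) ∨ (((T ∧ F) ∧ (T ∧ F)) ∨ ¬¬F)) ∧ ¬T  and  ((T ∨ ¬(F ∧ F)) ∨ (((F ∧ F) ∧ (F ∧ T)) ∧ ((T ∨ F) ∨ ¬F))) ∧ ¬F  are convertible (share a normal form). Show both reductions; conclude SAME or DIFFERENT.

Term A:
  start: ((F ∧ T) ∨ (((T ∧ F) ∧ (T ∧ F)) ∨ ¬¬F)) ∧ ¬T
  [1] (F ∨ (((T ∧ F) ∧ (T ∧ F)) ∨ ¬¬F)) ∧ ¬T
  [2] (((T ∧ F) ∧ (T ∧ F)) ∨ ¬¬F) ∧ ¬T
  [3] ((T ∧ F) ∨ ¬¬F) ∧ ¬T
  [4] (F ∨ ¬¬F) ∧ ¬T
  [5] ¬¬F ∧ ¬T
  [6] F ∧ ¬T
  [7] F

Term B:
  start: ((T ∨ ¬(F ∧ F)) ∨ (((F ∧ F) ∧ (F ∧ T)) ∧ ((T ∨ F) ∨ ¬F))) ∧ ¬F
  [1] (T ∨ (((F ∧ F) ∧ (F ∧ T)) ∧ ((T ∨ F) ∨ ¬F))) ∧ ¬F
  [2] T ∧ ¬F
  [3] ¬F
  [4] T

Answer: DIFFERENT — A ⇓ F, B ⇓ T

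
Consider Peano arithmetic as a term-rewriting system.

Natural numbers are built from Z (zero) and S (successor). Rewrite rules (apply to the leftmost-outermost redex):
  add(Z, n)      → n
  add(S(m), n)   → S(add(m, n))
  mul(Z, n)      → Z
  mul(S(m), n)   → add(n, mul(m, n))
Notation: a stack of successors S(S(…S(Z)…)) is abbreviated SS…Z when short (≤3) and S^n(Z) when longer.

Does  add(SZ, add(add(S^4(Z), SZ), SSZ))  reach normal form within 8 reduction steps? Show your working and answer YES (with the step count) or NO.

  start: add(SZ, add(add(S^4(Z), SZ), SSZ))
  [1] S(add(Z, add(add(S^4(Z), SZ), SSZ)))
  [2] S(add(add(S^4(Z), SZ), SSZ))
  [3] S(add(S(add(SSSZ, SZ)), SSZ))
  [4] S(S(add(add(SSSZ, SZ), SSZ)))
  [5] S(S(add(S(add(SSZ, SZ)), SSZ)))
  [6] S(S(S(add(add(SSZ, SZ), SSZ))))
  [7] S(S(S(add(S(add(SZ, SZ)), SSZ))))
  [8] S(S(S(S(add(add(SZ, SZ), SSZ)))))

Answer: NO — after 8 steps the term is S(S(S(S(add(add(SZ, SZ), SSZ))))), not yet normal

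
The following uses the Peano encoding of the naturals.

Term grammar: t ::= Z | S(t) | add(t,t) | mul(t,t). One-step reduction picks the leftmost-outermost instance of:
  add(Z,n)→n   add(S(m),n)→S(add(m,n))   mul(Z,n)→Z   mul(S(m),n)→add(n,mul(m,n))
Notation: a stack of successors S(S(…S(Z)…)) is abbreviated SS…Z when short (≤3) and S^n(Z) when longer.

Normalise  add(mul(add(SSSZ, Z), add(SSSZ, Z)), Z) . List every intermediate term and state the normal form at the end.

  start: add(mul(add(SSSZ, Z), add(SSSZ, Z)), Z)
  [1] add(mul(S(add(SSZ, Z)), add(SSSZ, Z)), Z)
  [2] add(add(add(SSSZ, Z), mul(add(SSZ, Z), add(SSSZ, Z))), Z)
  [3] add(add(S(add(SSZ, Z)), mul(add(SSZ, Z), add(SSSZ, Z))), Z)
  [4] add(S(add(add(SSZ, Z), mul(add(SSZ, Z), add(SSSZ, Z)))), Z)
  [5] S(add(add(add(SSZ, Z), mul(add(SSZ, Z), add(SSSZ, Z))), Z))
  [6] S(add(add(S(add(SZ, Z)), mul(add(SSZ, Z), add(SSSZ, Z))), Z))
  [7] S(add(S(add(add(SZ, Z), mul(add(SSZ, Z), add(SSSZ, Z)))), Z))
  [8] S(S(add(add(add(SZ, Z), mul(add(SSZ, Z), add(SSSZ, Z))), Z)))
  [9] S(S(add(add(S(add(Z, Z)), mul(add(SSZ, Z), add(SSSZ, Z))), Z)))
  [10] S(S(add(S(add(add(Z, Z), mul(add(SSZ, Z), add(SSSZ, Z)))), Z)))
  [11] S(S(S(add(add(add(Z, Z), mul(add(SSZ, Z), add(SSSZ, Z))), Z))))
  [12] S(S(S(add(add(Z, mul(add(SSZ, Z), add(SSSZ, Z))), Z))))
  [13] S(S(S(add(mul(add(SSZ, Z), add(SSSZ, Z)), Z))))
  [14] S(S(S(add(mul(S(add(SZ, Z)), add(SSSZ, Z)), Z))))
  [15] S(S(S(add(add(add(SSSZ, Z), mul(add(SZ, Z), add(SSSZ, Z))), Z))))
  [16] S(S(S(add(add(S(add(SSZ, Z)), mul(add(SZ, Z), add(SSSZ, Z))), Z))))
  [17] S(S(S(add(S(add(add(SSZ, Z), mul(add(SZ, Z), add(SSSZ, Z)))), Z))))
  [18] S(S(S(S(add(add(add(SSZ, Z), mul(add(SZ, Z), add(SSSZ, Z))), Z)))))
  [19] S(S(S(S(add(add(S(add(SZ, Z)), mul(add(SZ, Z), add(SSSZ, Z))), Z)))))
  [20] S(S(S(S(add(S(add(add(SZ, Z), mul(add(SZ, Z), add(SSSZ, Z)))), Z)))))
  [21] S(S(S(S(S(add(add(add(SZ, Z), mul(add(SZ, Z), add(SSSZ, Z))), Z))))))
  [22] S(S(S(S(S(add(add(S(add(Z, Z)), mul(add(SZ, Z), add(SSSZ, Z))), Z))))))
  [23] S(S(S(S(S(add(S(add(add(Z, Z), mul(add(SZ, Z), add(SSSZ, Z)))), Z))))))
  [24] S(S(S(S(S(S(add(add(add(Z, Z), mul(add(SZ, Z), add(SSSZ, Z))), Z)))))))
  [25] S(S(S(S(S(S(add(add(Z, mul(add(SZ, Z), add(SSSZ, Z))), Z)))))))
  [26] S(S(S(S(S(S(add(mul(add(SZ, Z), add(SSSZ, Z)), Z)))))))
  [27] S(S(S(S(S(S(add(mul(S(add(Z, Z)), add(SSSZ, Z)), Z)))))))
  [28] S(S(S(S(S(S(add(add(add(SSSZ, Z), mul(add(Z, Z), add(SSSZ, Z))), Z)))))))
  [29] S(S(S(S(S(S(add(add(S(add(SSZ, Z)), mul(add(Z, Z), add(SSSZ, Z))), Z)))))))
  [30] S(S(S(S(S(S(add(S(add(add(SSZ, Z), mul(add(Z, Z), add(SSSZ, Z)))), Z)))))))
  [31] S(S(S(S(S(S(S(add(add(add(SSZ, Z), mul(add(Z, Z), add(SSSZ, Z))), Z))))))))
  [32] S(S(S(S(S(S(S(add(add(S(add(SZ, Z)), mul(add(Z, Z), add(SSSZ, Z))), Z))))))))
  [33] S(S(S(S(S(S(S(add(S(add(add(SZ, Z), mul(add(Z, Z), add(SSSZ, Z)))), Z))))))))
  [34] S(S(S(S(S(S(S(S(add(add(add(SZ, Z), mul(add(Z, Z), add(SSSZ, Z))), Z)))))))))
  [35] S(S(S(S(S(S(S(S(add(add(S(add(Z, Z)), mul(add(Z, Z), add(SSSZ, Z))), Z)))))))))
  [36] S(S(S(S(S(S(S(S(add(S(add(add(Z, Z), mul(add(Z, Z), add(SSSZ, Z)))), Z)))))))))
  [37] S(S(S(S(S(S(S(S(S(add(add(add(Z, Z), mul(add(Z, Z), add(SSSZ, Z))), Z))))))))))
  [38] S(S(S(S(S(S(S(S(S(add(add(Z, mul(add(Z, Z), add(SSSZ, Z))), Z))))))))))
  [39] S(S(S(S(S(S(S(S(S(add(mul(add(Z, Z), add(SSSZ, Z)), Z))))))))))
  [40] S(S(S(S(S(S(S(S(S(add(mul(Z, add(SSSZ, Z)), Z))))))))))
  [41] S(S(S(S(S(S(S(S(S(add(Z, Z))))))))))
  [42] S^9(Z)

Answer: normal form = S^9(Z)  (in 42 steps)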